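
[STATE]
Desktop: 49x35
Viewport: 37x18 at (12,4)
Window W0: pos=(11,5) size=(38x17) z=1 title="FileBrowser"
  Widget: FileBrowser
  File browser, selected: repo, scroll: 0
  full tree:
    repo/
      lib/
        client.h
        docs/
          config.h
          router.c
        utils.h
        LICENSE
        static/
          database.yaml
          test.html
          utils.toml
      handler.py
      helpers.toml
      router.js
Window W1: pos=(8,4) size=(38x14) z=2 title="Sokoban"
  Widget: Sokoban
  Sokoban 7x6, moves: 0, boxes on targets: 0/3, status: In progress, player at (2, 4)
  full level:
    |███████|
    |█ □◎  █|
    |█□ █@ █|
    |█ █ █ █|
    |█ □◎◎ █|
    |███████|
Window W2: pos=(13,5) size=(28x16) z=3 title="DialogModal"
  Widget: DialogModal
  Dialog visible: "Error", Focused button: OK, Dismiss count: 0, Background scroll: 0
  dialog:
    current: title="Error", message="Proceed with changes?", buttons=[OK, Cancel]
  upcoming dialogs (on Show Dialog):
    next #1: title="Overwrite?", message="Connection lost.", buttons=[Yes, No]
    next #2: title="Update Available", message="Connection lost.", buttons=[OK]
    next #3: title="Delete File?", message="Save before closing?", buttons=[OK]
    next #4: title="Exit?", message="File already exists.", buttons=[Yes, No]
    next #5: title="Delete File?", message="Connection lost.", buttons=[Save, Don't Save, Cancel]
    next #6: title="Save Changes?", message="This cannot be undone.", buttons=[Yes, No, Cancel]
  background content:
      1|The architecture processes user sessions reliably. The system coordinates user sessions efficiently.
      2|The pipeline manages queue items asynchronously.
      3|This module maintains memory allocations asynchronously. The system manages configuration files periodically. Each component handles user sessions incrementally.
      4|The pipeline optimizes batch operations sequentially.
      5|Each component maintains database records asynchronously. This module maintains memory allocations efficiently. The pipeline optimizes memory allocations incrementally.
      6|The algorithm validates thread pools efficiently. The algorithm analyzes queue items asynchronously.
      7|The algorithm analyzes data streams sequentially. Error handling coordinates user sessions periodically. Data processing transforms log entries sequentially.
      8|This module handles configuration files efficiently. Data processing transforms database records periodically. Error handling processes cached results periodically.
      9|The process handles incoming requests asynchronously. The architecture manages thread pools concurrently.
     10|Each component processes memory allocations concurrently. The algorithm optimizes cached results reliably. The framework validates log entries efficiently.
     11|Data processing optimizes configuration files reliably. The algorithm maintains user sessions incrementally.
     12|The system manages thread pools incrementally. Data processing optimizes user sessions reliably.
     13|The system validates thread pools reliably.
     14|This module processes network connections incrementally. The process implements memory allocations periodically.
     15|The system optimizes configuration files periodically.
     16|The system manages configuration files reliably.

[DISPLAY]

━━━━━━━━━━━━━━━━━━━━━━━━━━━━━━━━━┓   
k┏━━━━━━━━━━━━━━━━━━━━━━━━━━┓    ┃━━┓
─┃ DialogModal              ┃────┨  ┃
█┠──────────────────────────┨    ┃──┨
◎┃The architecture processes┃    ┃  ┃
█┃The pipeline manages queue┃    ┃  ┃
 ┃This module maintains memo┃    ┃  ┃
◎┃Th┌────────────────────┐at┃    ┃  ┃
█┃Ea│       Error        │ d┃    ┃  ┃
e┃Th│Proceed with changes│th┃    ┃  ┃
 ┃Th│   [OK]  Cancel     │at┃    ┃  ┃
 ┃Th└────────────────────┘ig┃    ┃  ┃
 ┃The process handles incomi┃    ┃  ┃
━┃Each component processes m┃━━━━┛  ┃
 ┃Data processing optimizes ┃       ┃
 ┃The system manages thread ┃       ┃
 ┗━━━━━━━━━━━━━━━━━━━━━━━━━━┛       ┃
━━━━━━━━━━━━━━━━━━━━━━━━━━━━━━━━━━━━┛


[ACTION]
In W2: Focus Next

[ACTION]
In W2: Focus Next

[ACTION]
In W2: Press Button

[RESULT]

━━━━━━━━━━━━━━━━━━━━━━━━━━━━━━━━━┓   
k┏━━━━━━━━━━━━━━━━━━━━━━━━━━┓    ┃━━┓
─┃ DialogModal              ┃────┨  ┃
█┠──────────────────────────┨    ┃──┨
◎┃The architecture processes┃    ┃  ┃
█┃The pipeline manages queue┃    ┃  ┃
 ┃This module maintains memo┃    ┃  ┃
◎┃The pipeline optimizes bat┃    ┃  ┃
█┃Each component maintains d┃    ┃  ┃
e┃The algorithm validates th┃    ┃  ┃
 ┃The algorithm analyzes dat┃    ┃  ┃
 ┃This module handles config┃    ┃  ┃
 ┃The process handles incomi┃    ┃  ┃
━┃Each component processes m┃━━━━┛  ┃
 ┃Data processing optimizes ┃       ┃
 ┃The system manages thread ┃       ┃
 ┗━━━━━━━━━━━━━━━━━━━━━━━━━━┛       ┃
━━━━━━━━━━━━━━━━━━━━━━━━━━━━━━━━━━━━┛


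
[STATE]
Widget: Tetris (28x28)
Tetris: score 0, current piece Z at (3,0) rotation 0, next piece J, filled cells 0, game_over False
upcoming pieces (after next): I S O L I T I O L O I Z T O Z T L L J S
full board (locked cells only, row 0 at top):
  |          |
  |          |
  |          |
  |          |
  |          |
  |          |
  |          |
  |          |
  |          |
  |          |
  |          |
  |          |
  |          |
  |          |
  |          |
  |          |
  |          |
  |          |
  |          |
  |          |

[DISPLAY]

   ▓▓     │Next:            
    ▓▓    │█                
          │███              
          │                 
          │                 
          │                 
          │Score:           
          │0                
          │                 
          │                 
          │                 
          │                 
          │                 
          │                 
          │                 
          │                 
          │                 
          │                 
          │                 
          │                 
          │                 
          │                 
          │                 
          │                 
          │                 
          │                 
          │                 
          │                 


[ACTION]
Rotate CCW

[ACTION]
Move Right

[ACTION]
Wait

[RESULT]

          │Next:            
     ▓    │█                
    ▓▓    │███              
    ▓     │                 
          │                 
          │                 
          │Score:           
          │0                
          │                 
          │                 
          │                 
          │                 
          │                 
          │                 
          │                 
          │                 
          │                 
          │                 
          │                 
          │                 
          │                 
          │                 
          │                 
          │                 
          │                 
          │                 
          │                 
          │                 


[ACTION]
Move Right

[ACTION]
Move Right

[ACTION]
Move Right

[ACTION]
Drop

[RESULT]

          │Next:            
          │█                
        ▓ │███              
       ▓▓ │                 
       ▓  │                 
          │                 
          │Score:           
          │0                
          │                 
          │                 
          │                 
          │                 
          │                 
          │                 
          │                 
          │                 
          │                 
          │                 
          │                 
          │                 
          │                 
          │                 
          │                 
          │                 
          │                 
          │                 
          │                 
          │                 


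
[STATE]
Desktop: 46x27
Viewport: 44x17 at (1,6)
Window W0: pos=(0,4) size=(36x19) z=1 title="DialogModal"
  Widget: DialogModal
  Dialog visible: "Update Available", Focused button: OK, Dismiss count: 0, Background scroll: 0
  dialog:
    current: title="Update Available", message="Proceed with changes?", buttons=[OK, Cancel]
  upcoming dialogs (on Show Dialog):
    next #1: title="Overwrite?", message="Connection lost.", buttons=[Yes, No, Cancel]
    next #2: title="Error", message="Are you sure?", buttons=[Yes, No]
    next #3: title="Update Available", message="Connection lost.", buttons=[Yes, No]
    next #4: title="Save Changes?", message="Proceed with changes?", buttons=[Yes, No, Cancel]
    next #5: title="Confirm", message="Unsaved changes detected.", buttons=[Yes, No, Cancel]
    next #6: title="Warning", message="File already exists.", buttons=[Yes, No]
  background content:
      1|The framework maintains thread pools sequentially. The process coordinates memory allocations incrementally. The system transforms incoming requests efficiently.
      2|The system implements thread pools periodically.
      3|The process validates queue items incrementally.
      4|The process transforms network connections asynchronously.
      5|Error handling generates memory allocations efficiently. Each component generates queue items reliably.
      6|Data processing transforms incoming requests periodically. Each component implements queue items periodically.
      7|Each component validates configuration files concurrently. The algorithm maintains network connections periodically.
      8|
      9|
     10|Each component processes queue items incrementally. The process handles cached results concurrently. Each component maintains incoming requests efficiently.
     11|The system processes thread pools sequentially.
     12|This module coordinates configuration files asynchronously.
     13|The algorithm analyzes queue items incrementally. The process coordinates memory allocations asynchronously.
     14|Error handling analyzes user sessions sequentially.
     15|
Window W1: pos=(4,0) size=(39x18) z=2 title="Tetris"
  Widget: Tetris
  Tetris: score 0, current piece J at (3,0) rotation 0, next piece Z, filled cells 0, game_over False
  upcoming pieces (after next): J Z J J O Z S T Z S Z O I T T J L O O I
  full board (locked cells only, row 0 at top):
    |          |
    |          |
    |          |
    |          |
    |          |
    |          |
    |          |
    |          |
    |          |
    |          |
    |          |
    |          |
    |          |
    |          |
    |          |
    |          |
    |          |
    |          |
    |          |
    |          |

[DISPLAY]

───┃          │                          ┃  
The┃          │                          ┃  
The┃          │                          ┃  
The┃          │Score:                    ┃  
The┃          │0                         ┃  
Err┃          │                          ┃  
Dat┃          │                          ┃  
Eac┃          │                          ┃  
   ┃          │                          ┃  
   ┃          │                          ┃  
Eac┃          │                          ┃  
The┗━━━━━━━━━━━━━━━━━━━━━━━━━━━━━━━━━━━━━┛  
This module coordinates configurat┃         
The algorithm analyzes queue items┃         
Error handling analyzes user sessi┃         
                                  ┃         
━━━━━━━━━━━━━━━━━━━━━━━━━━━━━━━━━━┛         


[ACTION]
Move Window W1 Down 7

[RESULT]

──────────────────────────────────┨         
The┏━━━━━━━━━━━━━━━━━━━━━━━━━━━━━━━━━━━━━┓  
The┃ Tetris                              ┃  
The┠─────────────────────────────────────┨  
The┃          │Next:                     ┃  
Err┃          │▓▓                        ┃  
Dat┃          │ ▓▓                       ┃  
Eac┃          │                          ┃  
   ┃          │                          ┃  
   ┃          │                          ┃  
Eac┃          │Score:                    ┃  
The┃          │0                         ┃  
Thi┃          │                          ┃  
The┃          │                          ┃  
Err┃          │                          ┃  
   ┃          │                          ┃  
━━━┃          │                          ┃  


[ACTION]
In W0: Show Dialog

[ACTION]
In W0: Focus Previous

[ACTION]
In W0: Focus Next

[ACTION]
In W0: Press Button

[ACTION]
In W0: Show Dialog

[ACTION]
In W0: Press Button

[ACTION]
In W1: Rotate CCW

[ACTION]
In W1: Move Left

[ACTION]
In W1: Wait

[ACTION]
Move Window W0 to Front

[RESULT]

──────────────────────────────────┨         
The framework maintains thread poo┃━━━━━━┓  
The system implements thread pools┃      ┃  
The process validates queue items ┃──────┨  
The process transforms network con┃      ┃  
Error handling generates memory al┃      ┃  
Data processing transforms incomin┃      ┃  
Each component validates configura┃      ┃  
                                  ┃      ┃  
                                  ┃      ┃  
Each component processes queue ite┃      ┃  
The system processes thread pools ┃      ┃  
This module coordinates configurat┃      ┃  
The algorithm analyzes queue items┃      ┃  
Error handling analyzes user sessi┃      ┃  
                                  ┃      ┃  
━━━━━━━━━━━━━━━━━━━━━━━━━━━━━━━━━━┛      ┃  


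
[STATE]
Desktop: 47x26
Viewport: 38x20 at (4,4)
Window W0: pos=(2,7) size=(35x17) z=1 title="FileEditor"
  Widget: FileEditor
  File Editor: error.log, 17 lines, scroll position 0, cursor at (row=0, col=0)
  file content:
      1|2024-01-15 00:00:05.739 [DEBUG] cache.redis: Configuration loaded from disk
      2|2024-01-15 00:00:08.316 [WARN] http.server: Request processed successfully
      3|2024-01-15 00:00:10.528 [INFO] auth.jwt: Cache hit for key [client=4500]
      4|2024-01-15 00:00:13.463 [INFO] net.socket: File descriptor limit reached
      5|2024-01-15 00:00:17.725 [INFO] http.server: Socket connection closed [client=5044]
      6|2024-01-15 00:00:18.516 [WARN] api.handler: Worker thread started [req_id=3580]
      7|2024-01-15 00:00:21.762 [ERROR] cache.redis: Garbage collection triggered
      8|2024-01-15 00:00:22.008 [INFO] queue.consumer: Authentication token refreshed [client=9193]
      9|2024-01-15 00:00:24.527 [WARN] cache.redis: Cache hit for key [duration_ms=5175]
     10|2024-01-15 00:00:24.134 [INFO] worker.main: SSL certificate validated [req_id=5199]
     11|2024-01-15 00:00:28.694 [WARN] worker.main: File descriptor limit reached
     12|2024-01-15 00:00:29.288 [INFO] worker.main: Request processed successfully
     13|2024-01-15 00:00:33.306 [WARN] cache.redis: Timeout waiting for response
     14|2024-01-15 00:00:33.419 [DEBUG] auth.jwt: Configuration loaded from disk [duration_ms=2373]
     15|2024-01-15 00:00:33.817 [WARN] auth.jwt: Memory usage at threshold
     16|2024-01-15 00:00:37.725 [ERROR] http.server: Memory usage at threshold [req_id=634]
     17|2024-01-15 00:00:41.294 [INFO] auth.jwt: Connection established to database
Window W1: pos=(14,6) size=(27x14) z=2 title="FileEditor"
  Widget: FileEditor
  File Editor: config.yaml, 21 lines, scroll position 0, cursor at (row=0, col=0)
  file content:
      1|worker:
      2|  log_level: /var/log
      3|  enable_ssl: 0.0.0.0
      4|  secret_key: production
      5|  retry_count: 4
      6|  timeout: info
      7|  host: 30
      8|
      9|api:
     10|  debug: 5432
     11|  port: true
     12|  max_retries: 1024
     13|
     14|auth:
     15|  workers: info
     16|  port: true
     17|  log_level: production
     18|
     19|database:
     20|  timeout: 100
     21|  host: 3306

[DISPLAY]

                                      
                                      
          ┏━━━━━━━━━━━━━━━━━━━━━━━━━┓ 
━━━━━━━━━━┃ FileEditor              ┃ 
FileEditor┠─────────────────────────┨ 
──────────┃█orker:                 ▲┃ 
024-01-15 ┃  log_level: /var/log   █┃ 
024-01-15 ┃  enable_ssl: 0.0.0.0   ░┃ 
024-01-15 ┃  secret_key: production░┃ 
024-01-15 ┃  retry_count: 4        ░┃ 
024-01-15 ┃  timeout: info         ░┃ 
024-01-15 ┃  host: 30              ░┃ 
024-01-15 ┃                        ░┃ 
024-01-15 ┃api:                    ░┃ 
024-01-15 ┃  debug: 5432           ▼┃ 
024-01-15 ┗━━━━━━━━━━━━━━━━━━━━━━━━━┛ 
024-01-15 00:00:28.694 [WARN] w░┃     
024-01-15 00:00:29.288 [INFO] w░┃     
024-01-15 00:00:33.306 [WARN] c▼┃     
━━━━━━━━━━━━━━━━━━━━━━━━━━━━━━━━┛     


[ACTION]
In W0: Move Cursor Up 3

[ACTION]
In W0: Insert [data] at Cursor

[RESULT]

                                      
                                      
          ┏━━━━━━━━━━━━━━━━━━━━━━━━━┓ 
━━━━━━━━━━┃ FileEditor              ┃ 
FileEditor┠─────────────────────────┨ 
──────────┃█orker:                 ▲┃ 
ata█024-01┃  log_level: /var/log   █┃ 
024-01-15 ┃  enable_ssl: 0.0.0.0   ░┃ 
024-01-15 ┃  secret_key: production░┃ 
024-01-15 ┃  retry_count: 4        ░┃ 
024-01-15 ┃  timeout: info         ░┃ 
024-01-15 ┃  host: 30              ░┃ 
024-01-15 ┃                        ░┃ 
024-01-15 ┃api:                    ░┃ 
024-01-15 ┃  debug: 5432           ▼┃ 
024-01-15 ┗━━━━━━━━━━━━━━━━━━━━━━━━━┛ 
024-01-15 00:00:28.694 [WARN] w░┃     
024-01-15 00:00:29.288 [INFO] w░┃     
024-01-15 00:00:33.306 [WARN] c▼┃     
━━━━━━━━━━━━━━━━━━━━━━━━━━━━━━━━┛     


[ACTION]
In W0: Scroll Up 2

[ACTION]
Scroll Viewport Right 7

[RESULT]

                                      
                                      
     ┏━━━━━━━━━━━━━━━━━━━━━━━━━┓      
━━━━━┃ FileEditor              ┃      
ditor┠─────────────────────────┨      
─────┃█orker:                 ▲┃      
24-01┃  log_level: /var/log   █┃      
1-15 ┃  enable_ssl: 0.0.0.0   ░┃      
1-15 ┃  secret_key: production░┃      
1-15 ┃  retry_count: 4        ░┃      
1-15 ┃  timeout: info         ░┃      
1-15 ┃  host: 30              ░┃      
1-15 ┃                        ░┃      
1-15 ┃api:                    ░┃      
1-15 ┃  debug: 5432           ▼┃      
1-15 ┗━━━━━━━━━━━━━━━━━━━━━━━━━┛      
1-15 00:00:28.694 [WARN] w░┃          
1-15 00:00:29.288 [INFO] w░┃          
1-15 00:00:33.306 [WARN] c▼┃          
━━━━━━━━━━━━━━━━━━━━━━━━━━━┛          


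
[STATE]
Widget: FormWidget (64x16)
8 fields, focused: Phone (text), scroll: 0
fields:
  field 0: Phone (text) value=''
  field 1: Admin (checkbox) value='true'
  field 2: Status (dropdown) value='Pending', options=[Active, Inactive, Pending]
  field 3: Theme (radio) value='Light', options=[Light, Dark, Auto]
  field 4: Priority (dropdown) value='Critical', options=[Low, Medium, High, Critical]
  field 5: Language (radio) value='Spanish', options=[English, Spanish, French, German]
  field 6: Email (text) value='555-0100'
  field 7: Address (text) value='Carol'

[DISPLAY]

> Phone:      [                                                ]
  Admin:      [x]                                               
  Status:     [Pending                                        ▼]
  Theme:      (●) Light  ( ) Dark  ( ) Auto                     
  Priority:   [Critical                                       ▼]
  Language:   ( ) English  (●) Spanish  ( ) French  ( ) German  
  Email:      [555-0100                                        ]
  Address:    [Carol                                           ]
                                                                
                                                                
                                                                
                                                                
                                                                
                                                                
                                                                
                                                                


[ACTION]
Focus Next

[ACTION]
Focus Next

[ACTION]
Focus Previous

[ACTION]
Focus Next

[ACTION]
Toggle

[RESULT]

  Phone:      [                                                ]
  Admin:      [x]                                               
> Status:     [Pending                                        ▼]
  Theme:      (●) Light  ( ) Dark  ( ) Auto                     
  Priority:   [Critical                                       ▼]
  Language:   ( ) English  (●) Spanish  ( ) French  ( ) German  
  Email:      [555-0100                                        ]
  Address:    [Carol                                           ]
                                                                
                                                                
                                                                
                                                                
                                                                
                                                                
                                                                
                                                                


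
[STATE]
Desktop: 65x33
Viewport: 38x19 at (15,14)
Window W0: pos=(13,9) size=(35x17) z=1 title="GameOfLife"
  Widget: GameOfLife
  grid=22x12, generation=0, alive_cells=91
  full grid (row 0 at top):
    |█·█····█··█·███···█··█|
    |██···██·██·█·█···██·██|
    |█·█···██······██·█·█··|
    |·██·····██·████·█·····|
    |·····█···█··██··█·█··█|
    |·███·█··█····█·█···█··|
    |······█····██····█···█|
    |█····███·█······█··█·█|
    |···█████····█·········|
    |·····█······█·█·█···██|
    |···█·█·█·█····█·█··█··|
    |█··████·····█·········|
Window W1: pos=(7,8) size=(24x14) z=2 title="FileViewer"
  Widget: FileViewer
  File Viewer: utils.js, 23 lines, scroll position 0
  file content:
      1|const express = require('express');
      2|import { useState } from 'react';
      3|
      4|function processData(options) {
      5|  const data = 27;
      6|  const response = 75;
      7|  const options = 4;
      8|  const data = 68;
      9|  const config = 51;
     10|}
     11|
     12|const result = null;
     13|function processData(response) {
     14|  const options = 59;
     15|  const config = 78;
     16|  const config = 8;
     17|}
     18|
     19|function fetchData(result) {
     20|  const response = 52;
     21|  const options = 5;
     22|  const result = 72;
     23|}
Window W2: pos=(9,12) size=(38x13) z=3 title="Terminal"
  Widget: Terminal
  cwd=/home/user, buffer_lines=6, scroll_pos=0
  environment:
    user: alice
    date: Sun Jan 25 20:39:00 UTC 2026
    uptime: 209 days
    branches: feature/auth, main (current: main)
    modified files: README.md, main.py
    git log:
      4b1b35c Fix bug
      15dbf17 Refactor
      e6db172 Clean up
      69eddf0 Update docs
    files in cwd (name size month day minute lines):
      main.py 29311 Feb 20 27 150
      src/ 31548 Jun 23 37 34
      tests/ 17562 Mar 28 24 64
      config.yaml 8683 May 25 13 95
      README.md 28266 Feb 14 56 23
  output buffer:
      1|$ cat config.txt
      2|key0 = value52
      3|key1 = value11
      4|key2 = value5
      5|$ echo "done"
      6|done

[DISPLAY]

───────────────────────────────┨┃     
 config.txt                    ┃┃     
= value52                      ┃┃     
= value11                      ┃┃     
= value5                       ┃┃     
o "done"                       ┃┃     
                               ┃┃     
                               ┃┃     
                               ┃┃     
                               ┃┃     
━━━━━━━━━━━━━━━━━━━━━━━━━━━━━━━┛┃     
━━━━━━━━━━━━━━━━━━━━━━━━━━━━━━━━┛     
                                      
                                      
                                      
                                      
                                      
                                      
                                      


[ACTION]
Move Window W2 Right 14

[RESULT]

n proces┠─────────────────────────────
 data = ┃$ cat config.txt             
 respons┃key0 = value52               
 options┃key1 = value11               
 data = ┃key2 = value5                
 config ┃$ echo "done"                
        ┃done                         
━━━━━━━━┃$ █                          
····█···┃                             
··█·█·█·┃                             
··████··┗━━━━━━━━━━━━━━━━━━━━━━━━━━━━━
━━━━━━━━━━━━━━━━━━━━━━━━━━━━━━━━┛     
                                      
                                      
                                      
                                      
                                      
                                      
                                      


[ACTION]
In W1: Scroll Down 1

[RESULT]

 data = ┠─────────────────────────────
 respons┃$ cat config.txt             
 options┃key0 = value52               
 data = ┃key1 = value11               
 config ┃key2 = value5                
        ┃$ echo "done"                
        ┃done                         
━━━━━━━━┃$ █                          
····█···┃                             
··█·█·█·┃                             
··████··┗━━━━━━━━━━━━━━━━━━━━━━━━━━━━━
━━━━━━━━━━━━━━━━━━━━━━━━━━━━━━━━┛     
                                      
                                      
                                      
                                      
                                      
                                      
                                      


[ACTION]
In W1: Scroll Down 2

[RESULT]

 options┠─────────────────────────────
 data = ┃$ cat config.txt             
 config ┃key0 = value52               
        ┃key1 = value11               
        ┃key2 = value5                
esult = ┃$ echo "done"                
n proces┃done                         
━━━━━━━━┃$ █                          
····█···┃                             
··█·█·█·┃                             
··████··┗━━━━━━━━━━━━━━━━━━━━━━━━━━━━━
━━━━━━━━━━━━━━━━━━━━━━━━━━━━━━━━┛     
                                      
                                      
                                      
                                      
                                      
                                      
                                      


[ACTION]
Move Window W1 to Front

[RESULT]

 options = 4; ░┃──────────────────────
 data = 68;   ░┃onfig.txt             
 config = 51; ░┃value52               
              ░┃value11               
              ░┃value5                
esult = null; ░┃"done"                
n processData(▼┃                      
━━━━━━━━━━━━━━━┛                      
····█···┃                             
··█·█·█·┃                             
··████··┗━━━━━━━━━━━━━━━━━━━━━━━━━━━━━
━━━━━━━━━━━━━━━━━━━━━━━━━━━━━━━━┛     
                                      
                                      
                                      
                                      
                                      
                                      
                                      


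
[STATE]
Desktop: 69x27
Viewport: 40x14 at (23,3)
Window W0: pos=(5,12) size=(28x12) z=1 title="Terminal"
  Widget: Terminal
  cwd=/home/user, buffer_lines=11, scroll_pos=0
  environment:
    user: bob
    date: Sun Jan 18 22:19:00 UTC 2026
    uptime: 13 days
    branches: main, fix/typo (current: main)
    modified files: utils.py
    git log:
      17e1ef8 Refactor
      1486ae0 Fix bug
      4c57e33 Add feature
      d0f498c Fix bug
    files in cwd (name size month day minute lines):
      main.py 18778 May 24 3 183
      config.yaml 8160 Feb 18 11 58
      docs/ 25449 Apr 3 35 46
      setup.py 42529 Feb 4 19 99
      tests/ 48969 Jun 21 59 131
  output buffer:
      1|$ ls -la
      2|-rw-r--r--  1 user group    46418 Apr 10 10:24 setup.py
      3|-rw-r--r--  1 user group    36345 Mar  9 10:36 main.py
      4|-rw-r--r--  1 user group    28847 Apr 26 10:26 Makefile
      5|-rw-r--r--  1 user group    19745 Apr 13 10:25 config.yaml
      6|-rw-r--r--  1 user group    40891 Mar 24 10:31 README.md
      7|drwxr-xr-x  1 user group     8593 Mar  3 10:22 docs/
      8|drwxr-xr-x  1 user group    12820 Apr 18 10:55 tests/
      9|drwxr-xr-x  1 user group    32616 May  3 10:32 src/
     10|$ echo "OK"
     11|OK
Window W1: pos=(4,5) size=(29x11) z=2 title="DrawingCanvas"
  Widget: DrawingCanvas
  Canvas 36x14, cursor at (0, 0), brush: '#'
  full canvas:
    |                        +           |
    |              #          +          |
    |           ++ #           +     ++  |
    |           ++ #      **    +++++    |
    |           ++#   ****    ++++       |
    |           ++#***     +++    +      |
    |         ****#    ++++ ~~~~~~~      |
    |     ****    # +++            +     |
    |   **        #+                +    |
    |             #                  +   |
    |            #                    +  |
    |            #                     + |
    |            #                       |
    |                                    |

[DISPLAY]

                                        
                                        
━━━━━━━━━┓                              
         ┃                              
─────────┨                              
      +  ┃                              
       + ┃                              
        +┃                              
   **    ┃                              
***    ++┃                              
    +++  ┃                              
++++ ~~~~┃                              
━━━━━━━━━┛                              
r group  ┃                              


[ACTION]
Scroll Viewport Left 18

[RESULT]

                                        
                                        
━━━━━━━━━━━━━━━━━━━━━━━━━━━┓            
 DrawingCanvas             ┃            
───────────────────────────┨            
+                       +  ┃            
              #          + ┃            
           ++ #           +┃            
           ++ #      **    ┃            
           ++#   ****    ++┃            
           ++#***     +++  ┃            
         ****#    ++++ ~~~~┃            
━━━━━━━━━━━━━━━━━━━━━━━━━━━┛            
┃-rw-r--r--  1 user group  ┃            


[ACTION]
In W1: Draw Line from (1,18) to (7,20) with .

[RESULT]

                                        
                                        
━━━━━━━━━━━━━━━━━━━━━━━━━━━┓            
 DrawingCanvas             ┃            
───────────────────────────┨            
+                       +  ┃            
              #   .      + ┃            
           ++ #   .       +┃            
           ++ #    . **    ┃            
           ++#   **.*    ++┃            
           ++#***  .  +++  ┃            
         ****#    ++.+ ~~~~┃            
━━━━━━━━━━━━━━━━━━━━━━━━━━━┛            
┃-rw-r--r--  1 user group  ┃            


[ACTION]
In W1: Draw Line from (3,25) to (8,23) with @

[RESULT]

                                        
                                        
━━━━━━━━━━━━━━━━━━━━━━━━━━━┓            
 DrawingCanvas             ┃            
───────────────────────────┨            
+                       +  ┃            
              #   .      + ┃            
           ++ #   .       +┃            
           ++ #    . **  @ ┃            
           ++#   **.*    @+┃            
           ++#***  .  ++@  ┃            
         ****#    ++.+ ~@~~┃            
━━━━━━━━━━━━━━━━━━━━━━━━━━━┛            
┃-rw-r--r--  1 user group  ┃            


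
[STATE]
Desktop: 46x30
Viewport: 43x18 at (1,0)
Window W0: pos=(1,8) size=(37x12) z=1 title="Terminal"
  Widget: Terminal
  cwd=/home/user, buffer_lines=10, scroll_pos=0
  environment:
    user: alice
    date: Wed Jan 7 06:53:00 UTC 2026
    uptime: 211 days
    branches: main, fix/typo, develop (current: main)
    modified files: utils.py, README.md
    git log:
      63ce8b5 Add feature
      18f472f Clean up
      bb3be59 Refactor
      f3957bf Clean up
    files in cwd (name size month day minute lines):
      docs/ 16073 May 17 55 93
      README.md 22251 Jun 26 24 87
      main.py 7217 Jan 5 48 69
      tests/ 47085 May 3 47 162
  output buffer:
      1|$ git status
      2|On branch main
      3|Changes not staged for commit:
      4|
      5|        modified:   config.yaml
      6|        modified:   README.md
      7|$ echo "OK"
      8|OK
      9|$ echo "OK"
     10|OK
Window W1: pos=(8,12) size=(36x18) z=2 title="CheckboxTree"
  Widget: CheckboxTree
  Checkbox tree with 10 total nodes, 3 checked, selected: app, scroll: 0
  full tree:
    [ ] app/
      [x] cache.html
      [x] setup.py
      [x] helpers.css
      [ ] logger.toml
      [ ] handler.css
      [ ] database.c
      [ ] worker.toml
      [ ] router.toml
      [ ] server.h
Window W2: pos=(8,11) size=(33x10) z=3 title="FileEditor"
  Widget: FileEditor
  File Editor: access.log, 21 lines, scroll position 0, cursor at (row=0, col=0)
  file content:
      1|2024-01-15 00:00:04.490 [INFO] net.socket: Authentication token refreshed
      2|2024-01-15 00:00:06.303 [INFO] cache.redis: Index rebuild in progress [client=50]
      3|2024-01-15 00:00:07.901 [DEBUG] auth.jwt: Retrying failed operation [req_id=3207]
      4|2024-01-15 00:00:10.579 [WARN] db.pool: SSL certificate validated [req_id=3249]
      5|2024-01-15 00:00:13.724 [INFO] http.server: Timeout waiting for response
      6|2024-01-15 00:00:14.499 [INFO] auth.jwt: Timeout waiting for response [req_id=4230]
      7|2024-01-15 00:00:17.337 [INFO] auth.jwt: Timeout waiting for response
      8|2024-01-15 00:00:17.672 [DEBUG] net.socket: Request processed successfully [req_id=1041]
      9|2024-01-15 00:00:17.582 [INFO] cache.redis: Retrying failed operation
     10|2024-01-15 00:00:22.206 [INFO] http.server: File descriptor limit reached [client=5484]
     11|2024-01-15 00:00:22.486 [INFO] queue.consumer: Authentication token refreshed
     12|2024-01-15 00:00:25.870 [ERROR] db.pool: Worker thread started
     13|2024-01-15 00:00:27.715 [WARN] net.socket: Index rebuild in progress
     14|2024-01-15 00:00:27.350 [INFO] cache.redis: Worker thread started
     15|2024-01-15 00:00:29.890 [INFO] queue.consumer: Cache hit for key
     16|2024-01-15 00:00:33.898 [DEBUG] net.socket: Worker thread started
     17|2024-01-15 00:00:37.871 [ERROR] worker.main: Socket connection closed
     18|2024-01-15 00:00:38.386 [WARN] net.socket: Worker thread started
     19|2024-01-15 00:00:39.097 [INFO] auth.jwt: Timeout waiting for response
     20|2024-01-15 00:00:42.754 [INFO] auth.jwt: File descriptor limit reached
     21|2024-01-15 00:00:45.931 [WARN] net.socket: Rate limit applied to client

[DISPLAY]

                                           
                                           
                                           
                                           
                                           
                                           
                                           
                                           
┏━━━━━━━━━━━━━━━━━━━━━━━━━━━━━━━━━━━┓      
┃ Terminal                          ┃      
┠───────────────────────────────────┨      
┃$ git ┏━━━━━━━━━━━━━━━━━━━━━━━━━━━━━━━┓   
┃On bra┃ FileEditor                    ┃━━┓
┃Change┠───────────────────────────────┨  ┃
┃      ┃█024-01-15 00:00:04.490 [INFO]▲┃──┨
┃      ┃2024-01-15 00:00:06.303 [INFO]█┃  ┃
┃      ┃2024-01-15 00:00:07.901 [DEBUG░┃  ┃
┃$ echo┃2024-01-15 00:00:10.579 [WARN]░┃  ┃


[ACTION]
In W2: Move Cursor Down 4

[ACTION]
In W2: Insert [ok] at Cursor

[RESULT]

                                           
                                           
                                           
                                           
                                           
                                           
                                           
                                           
┏━━━━━━━━━━━━━━━━━━━━━━━━━━━━━━━━━━━┓      
┃ Terminal                          ┃      
┠───────────────────────────────────┨      
┃$ git ┏━━━━━━━━━━━━━━━━━━━━━━━━━━━━━━━┓   
┃On bra┃ FileEditor                    ┃━━┓
┃Change┠───────────────────────────────┨  ┃
┃      ┃2024-01-15 00:00:04.490 [INFO]▲┃──┨
┃      ┃2024-01-15 00:00:06.303 [INFO]█┃  ┃
┃      ┃2024-01-15 00:00:07.901 [DEBUG░┃  ┃
┃$ echo┃2024-01-15 00:00:10.579 [WARN]░┃  ┃


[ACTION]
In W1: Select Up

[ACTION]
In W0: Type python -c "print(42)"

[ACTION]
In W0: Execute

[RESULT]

                                           
                                           
                                           
                                           
                                           
                                           
                                           
                                           
┏━━━━━━━━━━━━━━━━━━━━━━━━━━━━━━━━━━━┓      
┃ Terminal                          ┃      
┠───────────────────────────────────┨      
┃      ┏━━━━━━━━━━━━━━━━━━━━━━━━━━━━━━━┓   
┃$ echo┃ FileEditor                    ┃━━┓
┃OK    ┠───────────────────────────────┨  ┃
┃$ echo┃2024-01-15 00:00:04.490 [INFO]▲┃──┨
┃OK    ┃2024-01-15 00:00:06.303 [INFO]█┃  ┃
┃$ pyth┃2024-01-15 00:00:07.901 [DEBUG░┃  ┃
┃42    ┃2024-01-15 00:00:10.579 [WARN]░┃  ┃
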